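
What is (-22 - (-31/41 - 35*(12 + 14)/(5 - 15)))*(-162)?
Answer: 745524/41 ≈ 18184.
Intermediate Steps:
(-22 - (-31/41 - 35*(12 + 14)/(5 - 15)))*(-162) = (-22 - (-31*1/41 - 35/((-10/26))))*(-162) = (-22 - (-31/41 - 35/((-10*1/26))))*(-162) = (-22 - (-31/41 - 35/(-5/13)))*(-162) = (-22 - (-31/41 - 35*(-13/5)))*(-162) = (-22 - (-31/41 + 91))*(-162) = (-22 - 1*3700/41)*(-162) = (-22 - 3700/41)*(-162) = -4602/41*(-162) = 745524/41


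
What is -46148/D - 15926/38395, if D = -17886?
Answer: 743500012/343366485 ≈ 2.1653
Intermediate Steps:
-46148/D - 15926/38395 = -46148/(-17886) - 15926/38395 = -46148*(-1/17886) - 15926*1/38395 = 23074/8943 - 15926/38395 = 743500012/343366485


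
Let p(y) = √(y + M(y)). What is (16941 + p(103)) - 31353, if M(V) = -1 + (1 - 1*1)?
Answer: -14412 + √102 ≈ -14402.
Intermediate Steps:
M(V) = -1 (M(V) = -1 + (1 - 1) = -1 + 0 = -1)
p(y) = √(-1 + y) (p(y) = √(y - 1) = √(-1 + y))
(16941 + p(103)) - 31353 = (16941 + √(-1 + 103)) - 31353 = (16941 + √102) - 31353 = -14412 + √102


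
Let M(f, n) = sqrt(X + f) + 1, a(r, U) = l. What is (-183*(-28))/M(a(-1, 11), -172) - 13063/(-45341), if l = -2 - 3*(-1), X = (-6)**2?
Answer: -19321418/136023 + 427*sqrt(37)/3 ≈ 723.73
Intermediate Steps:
X = 36
l = 1 (l = -2 + 3 = 1)
a(r, U) = 1
M(f, n) = 1 + sqrt(36 + f) (M(f, n) = sqrt(36 + f) + 1 = 1 + sqrt(36 + f))
(-183*(-28))/M(a(-1, 11), -172) - 13063/(-45341) = (-183*(-28))/(1 + sqrt(36 + 1)) - 13063/(-45341) = 5124/(1 + sqrt(37)) - 13063*(-1/45341) = 5124/(1 + sqrt(37)) + 13063/45341 = 13063/45341 + 5124/(1 + sqrt(37))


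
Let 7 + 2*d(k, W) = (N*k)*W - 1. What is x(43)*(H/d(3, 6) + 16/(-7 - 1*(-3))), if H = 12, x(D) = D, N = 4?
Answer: -1247/8 ≈ -155.88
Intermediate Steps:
d(k, W) = -4 + 2*W*k (d(k, W) = -7/2 + ((4*k)*W - 1)/2 = -7/2 + (4*W*k - 1)/2 = -7/2 + (-1 + 4*W*k)/2 = -7/2 + (-½ + 2*W*k) = -4 + 2*W*k)
x(43)*(H/d(3, 6) + 16/(-7 - 1*(-3))) = 43*(12/(-4 + 2*6*3) + 16/(-7 - 1*(-3))) = 43*(12/(-4 + 36) + 16/(-7 + 3)) = 43*(12/32 + 16/(-4)) = 43*(12*(1/32) + 16*(-¼)) = 43*(3/8 - 4) = 43*(-29/8) = -1247/8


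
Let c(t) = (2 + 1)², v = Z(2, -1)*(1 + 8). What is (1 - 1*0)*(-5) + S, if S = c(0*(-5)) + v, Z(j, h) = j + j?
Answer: 40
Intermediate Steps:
Z(j, h) = 2*j
v = 36 (v = (2*2)*(1 + 8) = 4*9 = 36)
c(t) = 9 (c(t) = 3² = 9)
S = 45 (S = 9 + 36 = 45)
(1 - 1*0)*(-5) + S = (1 - 1*0)*(-5) + 45 = (1 + 0)*(-5) + 45 = 1*(-5) + 45 = -5 + 45 = 40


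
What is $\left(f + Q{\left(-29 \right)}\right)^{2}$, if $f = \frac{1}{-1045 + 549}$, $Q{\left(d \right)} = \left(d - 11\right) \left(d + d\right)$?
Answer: $\frac{1324154216961}{246016} \approx 5.3824 \cdot 10^{6}$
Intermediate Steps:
$Q{\left(d \right)} = 2 d \left(-11 + d\right)$ ($Q{\left(d \right)} = \left(-11 + d\right) 2 d = 2 d \left(-11 + d\right)$)
$f = - \frac{1}{496}$ ($f = \frac{1}{-496} = - \frac{1}{496} \approx -0.0020161$)
$\left(f + Q{\left(-29 \right)}\right)^{2} = \left(- \frac{1}{496} + 2 \left(-29\right) \left(-11 - 29\right)\right)^{2} = \left(- \frac{1}{496} + 2 \left(-29\right) \left(-40\right)\right)^{2} = \left(- \frac{1}{496} + 2320\right)^{2} = \left(\frac{1150719}{496}\right)^{2} = \frac{1324154216961}{246016}$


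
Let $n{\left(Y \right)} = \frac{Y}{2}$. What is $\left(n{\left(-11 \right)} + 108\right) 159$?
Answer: $\frac{32595}{2} \approx 16298.0$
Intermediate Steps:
$n{\left(Y \right)} = \frac{Y}{2}$ ($n{\left(Y \right)} = Y \frac{1}{2} = \frac{Y}{2}$)
$\left(n{\left(-11 \right)} + 108\right) 159 = \left(\frac{1}{2} \left(-11\right) + 108\right) 159 = \left(- \frac{11}{2} + 108\right) 159 = \frac{205}{2} \cdot 159 = \frac{32595}{2}$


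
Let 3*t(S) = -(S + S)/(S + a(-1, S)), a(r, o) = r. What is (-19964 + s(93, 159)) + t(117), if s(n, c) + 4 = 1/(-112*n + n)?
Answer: -11955923167/598734 ≈ -19969.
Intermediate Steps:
s(n, c) = -4 - 1/(111*n) (s(n, c) = -4 + 1/(-112*n + n) = -4 + 1/(-111*n) = -4 - 1/(111*n))
t(S) = -2*S/(3*(-1 + S)) (t(S) = (-(S + S)/(S - 1))/3 = (-2*S/(-1 + S))/3 = -2*S/(3*(-1 + S)))
(-19964 + s(93, 159)) + t(117) = (-19964 + (-4 - 1/111/93)) - 2*117/(-3 + 3*117) = (-19964 + (-4 - 1/111*1/93)) - 2*117/(-3 + 351) = (-19964 + (-4 - 1/10323)) - 2*117/348 = (-19964 - 41293/10323) - 2*117*1/348 = -206129665/10323 - 39/58 = -11955923167/598734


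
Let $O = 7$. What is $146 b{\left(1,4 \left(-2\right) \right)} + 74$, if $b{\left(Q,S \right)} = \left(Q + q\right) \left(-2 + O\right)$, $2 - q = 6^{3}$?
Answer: $-155416$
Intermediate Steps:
$q = -214$ ($q = 2 - 6^{3} = 2 - 216 = -214$)
$b{\left(Q,S \right)} = -1070 + 5 Q$ ($b{\left(Q,S \right)} = \left(Q - 214\right) \left(-2 + 7\right) = \left(-214 + Q\right) 5 = -1070 + 5 Q$)
$146 b{\left(1,4 \left(-2\right) \right)} + 74 = 146 \left(-1070 + 5 \cdot 1\right) + 74 = 146 \left(-1070 + 5\right) + 74 = 146 \left(-1065\right) + 74 = -155490 + 74 = -155416$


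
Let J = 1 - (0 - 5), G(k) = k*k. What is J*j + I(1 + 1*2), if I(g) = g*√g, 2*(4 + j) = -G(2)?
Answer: -36 + 3*√3 ≈ -30.804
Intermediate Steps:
G(k) = k²
J = 6 (J = 1 - 1*(-5) = 1 + 5 = 6)
j = -6 (j = -4 + (-1*2²)/2 = -4 + (-1*4)/2 = -4 + (½)*(-4) = -4 - 2 = -6)
I(g) = g^(3/2)
J*j + I(1 + 1*2) = 6*(-6) + (1 + 1*2)^(3/2) = -36 + (1 + 2)^(3/2) = -36 + 3^(3/2) = -36 + 3*√3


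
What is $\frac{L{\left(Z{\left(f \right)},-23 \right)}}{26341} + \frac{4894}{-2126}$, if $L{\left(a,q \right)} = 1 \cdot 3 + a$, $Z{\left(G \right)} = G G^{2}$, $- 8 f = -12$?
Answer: $- \frac{515597203}{224003864} \approx -2.3017$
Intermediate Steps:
$f = \frac{3}{2}$ ($f = \left(- \frac{1}{8}\right) \left(-12\right) = \frac{3}{2} \approx 1.5$)
$Z{\left(G \right)} = G^{3}$
$L{\left(a,q \right)} = 3 + a$
$\frac{L{\left(Z{\left(f \right)},-23 \right)}}{26341} + \frac{4894}{-2126} = \frac{3 + \left(\frac{3}{2}\right)^{3}}{26341} + \frac{4894}{-2126} = \left(3 + \frac{27}{8}\right) \frac{1}{26341} + 4894 \left(- \frac{1}{2126}\right) = \frac{51}{8} \cdot \frac{1}{26341} - \frac{2447}{1063} = \frac{51}{210728} - \frac{2447}{1063} = - \frac{515597203}{224003864}$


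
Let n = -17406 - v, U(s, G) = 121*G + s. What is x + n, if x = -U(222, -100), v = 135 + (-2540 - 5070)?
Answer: 1947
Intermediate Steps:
v = -7475 (v = 135 - 7610 = -7475)
U(s, G) = s + 121*G
n = -9931 (n = -17406 - 1*(-7475) = -17406 + 7475 = -9931)
x = 11878 (x = -(222 + 121*(-100)) = -(222 - 12100) = -1*(-11878) = 11878)
x + n = 11878 - 9931 = 1947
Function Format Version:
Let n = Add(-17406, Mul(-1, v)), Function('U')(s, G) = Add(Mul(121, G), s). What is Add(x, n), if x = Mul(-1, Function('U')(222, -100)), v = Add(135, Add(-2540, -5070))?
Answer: 1947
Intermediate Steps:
v = -7475 (v = Add(135, -7610) = -7475)
Function('U')(s, G) = Add(s, Mul(121, G))
n = -9931 (n = Add(-17406, Mul(-1, -7475)) = Add(-17406, 7475) = -9931)
x = 11878 (x = Mul(-1, Add(222, Mul(121, -100))) = Mul(-1, Add(222, -12100)) = Mul(-1, -11878) = 11878)
Add(x, n) = Add(11878, -9931) = 1947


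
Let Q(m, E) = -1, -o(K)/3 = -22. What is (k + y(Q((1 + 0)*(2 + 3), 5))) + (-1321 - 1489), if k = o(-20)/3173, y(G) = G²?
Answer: -8912891/3173 ≈ -2809.0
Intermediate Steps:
o(K) = 66 (o(K) = -3*(-22) = 66)
k = 66/3173 ≈ 0.020801
(k + y(Q((1 + 0)*(2 + 3), 5))) + (-1321 - 1489) = (66/3173 + (-1)²) + (-1321 - 1489) = (66/3173 + 1) - 2810 = 3239/3173 - 2810 = -8912891/3173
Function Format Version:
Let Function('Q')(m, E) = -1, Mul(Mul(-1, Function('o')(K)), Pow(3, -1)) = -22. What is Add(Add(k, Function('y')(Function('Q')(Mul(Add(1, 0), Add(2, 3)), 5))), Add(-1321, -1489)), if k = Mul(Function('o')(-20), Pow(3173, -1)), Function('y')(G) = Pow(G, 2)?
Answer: Rational(-8912891, 3173) ≈ -2809.0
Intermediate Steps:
Function('o')(K) = 66 (Function('o')(K) = Mul(-3, -22) = 66)
k = Rational(66, 3173) (k = Mul(66, Pow(3173, -1)) = Mul(66, Rational(1, 3173)) = Rational(66, 3173) ≈ 0.020801)
Add(Add(k, Function('y')(Function('Q')(Mul(Add(1, 0), Add(2, 3)), 5))), Add(-1321, -1489)) = Add(Add(Rational(66, 3173), Pow(-1, 2)), Add(-1321, -1489)) = Add(Add(Rational(66, 3173), 1), -2810) = Add(Rational(3239, 3173), -2810) = Rational(-8912891, 3173)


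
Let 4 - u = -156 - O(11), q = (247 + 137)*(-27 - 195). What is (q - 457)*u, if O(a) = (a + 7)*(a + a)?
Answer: -47651980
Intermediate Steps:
O(a) = 2*a*(7 + a) (O(a) = (7 + a)*(2*a) = 2*a*(7 + a))
q = -85248 (q = 384*(-222) = -85248)
u = 556 (u = 4 - (-156 - 2*11*(7 + 11)) = 4 - (-156 - 2*11*18) = 4 - (-156 - 1*396) = 4 - (-156 - 396) = 4 - 1*(-552) = 4 + 552 = 556)
(q - 457)*u = (-85248 - 457)*556 = -85705*556 = -47651980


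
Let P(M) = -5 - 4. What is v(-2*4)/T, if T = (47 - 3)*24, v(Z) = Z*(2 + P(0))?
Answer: 7/132 ≈ 0.053030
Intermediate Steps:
P(M) = -9
v(Z) = -7*Z (v(Z) = Z*(2 - 9) = Z*(-7) = -7*Z)
T = 1056 (T = 44*24 = 1056)
v(-2*4)/T = -(-14)*4/1056 = -7*(-8)*(1/1056) = 56*(1/1056) = 7/132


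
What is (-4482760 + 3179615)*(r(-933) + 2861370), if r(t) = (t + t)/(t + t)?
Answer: -3728781311795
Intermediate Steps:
r(t) = 1 (r(t) = (2*t)/((2*t)) = (2*t)*(1/(2*t)) = 1)
(-4482760 + 3179615)*(r(-933) + 2861370) = (-4482760 + 3179615)*(1 + 2861370) = -1303145*2861371 = -3728781311795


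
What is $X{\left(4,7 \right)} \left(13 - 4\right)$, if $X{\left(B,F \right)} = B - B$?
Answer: $0$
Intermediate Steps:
$X{\left(B,F \right)} = 0$
$X{\left(4,7 \right)} \left(13 - 4\right) = 0 \left(13 - 4\right) = 0 \cdot 9 = 0$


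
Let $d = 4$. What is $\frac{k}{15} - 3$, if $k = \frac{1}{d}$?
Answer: $- \frac{179}{60} \approx -2.9833$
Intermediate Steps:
$k = \frac{1}{4} \approx 0.25$
$\frac{k}{15} - 3 = \frac{1}{4 \cdot 15} - 3 = \frac{1}{4} \cdot \frac{1}{15} - 3 = \frac{1}{60} - 3 = - \frac{179}{60}$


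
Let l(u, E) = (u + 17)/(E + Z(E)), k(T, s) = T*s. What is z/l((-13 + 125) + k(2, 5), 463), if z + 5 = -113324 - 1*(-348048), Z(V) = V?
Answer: 217349794/139 ≈ 1.5637e+6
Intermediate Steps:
l(u, E) = (17 + u)/(2*E) (l(u, E) = (u + 17)/(E + E) = (17 + u)/((2*E)) = (17 + u)*(1/(2*E)) = (17 + u)/(2*E))
z = 234719 (z = -5 + (-113324 - 1*(-348048)) = -5 + (-113324 + 348048) = -5 + 234724 = 234719)
z/l((-13 + 125) + k(2, 5), 463) = 234719/(((½)*(17 + ((-13 + 125) + 2*5))/463)) = 234719/(((½)*(1/463)*(17 + (112 + 10)))) = 234719/(((½)*(1/463)*(17 + 122))) = 234719/(((½)*(1/463)*139)) = 234719/(139/926) = 234719*(926/139) = 217349794/139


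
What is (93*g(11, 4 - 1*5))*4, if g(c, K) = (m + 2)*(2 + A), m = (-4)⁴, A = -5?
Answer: -287928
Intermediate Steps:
m = 256
g(c, K) = -774 (g(c, K) = (256 + 2)*(2 - 5) = 258*(-3) = -774)
(93*g(11, 4 - 1*5))*4 = (93*(-774))*4 = -71982*4 = -287928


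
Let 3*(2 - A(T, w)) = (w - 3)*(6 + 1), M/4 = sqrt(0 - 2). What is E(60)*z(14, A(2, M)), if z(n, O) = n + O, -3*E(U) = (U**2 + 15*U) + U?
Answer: -34960 + 42560*I*sqrt(2)/3 ≈ -34960.0 + 20063.0*I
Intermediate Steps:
E(U) = -16*U/3 - U**2/3 (E(U) = -((U**2 + 15*U) + U)/3 = -(U**2 + 16*U)/3 = -16*U/3 - U**2/3)
M = 4*I*sqrt(2) (M = 4*sqrt(0 - 2) = 4*sqrt(-2) = 4*(I*sqrt(2)) = 4*I*sqrt(2) ≈ 5.6569*I)
A(T, w) = 9 - 7*w/3 (A(T, w) = 2 - (w - 3)*(6 + 1)/3 = 2 - (-3 + w)*7/3 = 2 - (-21 + 7*w)/3 = 2 + (7 - 7*w/3) = 9 - 7*w/3)
z(n, O) = O + n
E(60)*z(14, A(2, M)) = (-1/3*60*(16 + 60))*((9 - 28*I*sqrt(2)/3) + 14) = (-1/3*60*76)*((9 - 28*I*sqrt(2)/3) + 14) = -1520*(23 - 28*I*sqrt(2)/3) = -34960 + 42560*I*sqrt(2)/3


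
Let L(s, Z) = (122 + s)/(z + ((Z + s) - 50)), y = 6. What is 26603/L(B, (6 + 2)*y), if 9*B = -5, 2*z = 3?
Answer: -505457/2186 ≈ -231.22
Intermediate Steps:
z = 3/2 (z = (1/2)*3 = 3/2 ≈ 1.5000)
B = -5/9 (B = (1/9)*(-5) = -5/9 ≈ -0.55556)
L(s, Z) = (122 + s)/(-97/2 + Z + s) (L(s, Z) = (122 + s)/(3/2 + ((Z + s) - 50)) = (122 + s)/(3/2 + (-50 + Z + s)) = (122 + s)/(-97/2 + Z + s))
26603/L(B, (6 + 2)*y) = 26603/((2*(122 - 5/9)/(-97 + 2*((6 + 2)*6) + 2*(-5/9)))) = 26603/((2*(1093/9)/(-97 + 2*(8*6) - 10/9))) = 26603/((2*(1093/9)/(-97 + 2*48 - 10/9))) = 26603/((2*(1093/9)/(-97 + 96 - 10/9))) = 26603/((2*(1093/9)/(-19/9))) = 26603/((2*(-9/19)*(1093/9))) = 26603/(-2186/19) = 26603*(-19/2186) = -505457/2186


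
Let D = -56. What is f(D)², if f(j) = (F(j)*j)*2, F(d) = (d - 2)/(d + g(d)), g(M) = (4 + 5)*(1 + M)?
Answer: 50176/361 ≈ 138.99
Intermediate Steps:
g(M) = 9 + 9*M (g(M) = 9*(1 + M) = 9 + 9*M)
F(d) = (-2 + d)/(9 + 10*d) (F(d) = (d - 2)/(d + (9 + 9*d)) = (-2 + d)/(9 + 10*d))
f(j) = 2*j*(-2 + j)/(9 + 10*j) (f(j) = (((-2 + j)/(9 + 10*j))*j)*2 = (j*(-2 + j)/(9 + 10*j))*2 = 2*j*(-2 + j)/(9 + 10*j))
f(D)² = (2*(-56)*(-2 - 56)/(9 + 10*(-56)))² = (2*(-56)*(-58)/(9 - 560))² = (2*(-56)*(-58)/(-551))² = (2*(-56)*(-1/551)*(-58))² = (-224/19)² = 50176/361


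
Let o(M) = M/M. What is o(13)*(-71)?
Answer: -71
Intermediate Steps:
o(M) = 1
o(13)*(-71) = 1*(-71) = -71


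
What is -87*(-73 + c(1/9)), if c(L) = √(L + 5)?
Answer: 6351 - 29*√46 ≈ 6154.3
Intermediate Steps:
c(L) = √(5 + L)
-87*(-73 + c(1/9)) = -87*(-73 + √(5 + 1/9)) = -87*(-73 + √(5 + ⅑)) = -87*(-73 + √(46/9)) = -87*(-73 + √46/3) = 6351 - 29*√46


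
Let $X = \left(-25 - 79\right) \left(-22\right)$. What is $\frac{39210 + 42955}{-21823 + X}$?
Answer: $- \frac{16433}{3907} \approx -4.206$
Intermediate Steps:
$X = 2288$ ($X = \left(-25 - 79\right) \left(-22\right) = \left(-104\right) \left(-22\right) = 2288$)
$\frac{39210 + 42955}{-21823 + X} = \frac{39210 + 42955}{-21823 + 2288} = \frac{82165}{-19535} = 82165 \left(- \frac{1}{19535}\right) = - \frac{16433}{3907}$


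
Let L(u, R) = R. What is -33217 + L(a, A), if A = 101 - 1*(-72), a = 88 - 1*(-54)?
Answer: -33044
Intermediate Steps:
a = 142 (a = 88 + 54 = 142)
A = 173 (A = 101 + 72 = 173)
-33217 + L(a, A) = -33217 + 173 = -33044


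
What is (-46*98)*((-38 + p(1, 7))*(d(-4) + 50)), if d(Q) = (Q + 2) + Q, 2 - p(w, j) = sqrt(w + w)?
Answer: 7140672 + 198352*sqrt(2) ≈ 7.4212e+6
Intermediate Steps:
p(w, j) = 2 - sqrt(2)*sqrt(w) (p(w, j) = 2 - sqrt(w + w) = 2 - sqrt(2*w) = 2 - sqrt(2)*sqrt(w))
d(Q) = 2 + 2*Q (d(Q) = (2 + Q) + Q = 2 + 2*Q)
(-46*98)*((-38 + p(1, 7))*(d(-4) + 50)) = (-46*98)*((-38 + (2 - sqrt(2)*sqrt(1)))*((2 + 2*(-4)) + 50)) = -4508*(-38 + (2 - 1*sqrt(2)*1))*((2 - 8) + 50) = -4508*(-38 + (2 - sqrt(2)))*(-6 + 50) = -4508*(-36 - sqrt(2))*44 = -4508*(-1584 - 44*sqrt(2)) = 7140672 + 198352*sqrt(2)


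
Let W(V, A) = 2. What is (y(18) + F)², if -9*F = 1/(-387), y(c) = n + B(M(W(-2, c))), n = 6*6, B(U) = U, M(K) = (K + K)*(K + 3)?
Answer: 38044112401/12131289 ≈ 3136.0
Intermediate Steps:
M(K) = 2*K*(3 + K) (M(K) = (2*K)*(3 + K) = 2*K*(3 + K))
n = 36
y(c) = 56 (y(c) = 36 + 2*2*(3 + 2) = 36 + 2*2*5 = 36 + 20 = 56)
F = 1/3483 (F = -⅑/(-387) = -⅑*(-1/387) = 1/3483 ≈ 0.00028711)
(y(18) + F)² = (56 + 1/3483)² = (195049/3483)² = 38044112401/12131289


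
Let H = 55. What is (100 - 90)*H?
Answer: 550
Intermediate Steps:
(100 - 90)*H = (100 - 90)*55 = 10*55 = 550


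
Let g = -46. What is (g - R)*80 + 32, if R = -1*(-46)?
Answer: -7328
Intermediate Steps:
R = 46
(g - R)*80 + 32 = (-46 - 1*46)*80 + 32 = (-46 - 46)*80 + 32 = -92*80 + 32 = -7360 + 32 = -7328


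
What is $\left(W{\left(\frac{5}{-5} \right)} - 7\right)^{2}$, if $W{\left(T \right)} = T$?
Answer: $64$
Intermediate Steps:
$\left(W{\left(\frac{5}{-5} \right)} - 7\right)^{2} = \left(\frac{5}{-5} - 7\right)^{2} = \left(5 \left(- \frac{1}{5}\right) - 7\right)^{2} = \left(-1 - 7\right)^{2} = \left(-8\right)^{2} = 64$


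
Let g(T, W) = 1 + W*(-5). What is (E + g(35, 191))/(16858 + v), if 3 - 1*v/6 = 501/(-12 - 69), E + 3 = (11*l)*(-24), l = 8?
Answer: -2511/13838 ≈ -0.18146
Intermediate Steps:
E = -2115 (E = -3 + (11*8)*(-24) = -3 + 88*(-24) = -3 - 2112 = -2115)
g(T, W) = 1 - 5*W
v = 496/9 (v = 18 - 3006/(-12 - 69) = 18 - 3006/(-81) = 18 - 3006*(-1)/81 = 18 - 6*(-167/27) = 18 + 334/9 = 496/9 ≈ 55.111)
(E + g(35, 191))/(16858 + v) = (-2115 + (1 - 5*191))/(16858 + 496/9) = (-2115 + (1 - 955))/(152218/9) = (-2115 - 954)*(9/152218) = -3069*9/152218 = -2511/13838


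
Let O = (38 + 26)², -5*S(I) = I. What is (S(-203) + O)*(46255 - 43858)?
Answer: 49577151/5 ≈ 9.9154e+6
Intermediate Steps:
S(I) = -I/5
O = 4096 (O = 64² = 4096)
(S(-203) + O)*(46255 - 43858) = (-⅕*(-203) + 4096)*(46255 - 43858) = (203/5 + 4096)*2397 = (20683/5)*2397 = 49577151/5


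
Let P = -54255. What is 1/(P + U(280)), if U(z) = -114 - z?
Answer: -1/54649 ≈ -1.8299e-5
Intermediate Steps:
1/(P + U(280)) = 1/(-54255 + (-114 - 1*280)) = 1/(-54255 + (-114 - 280)) = 1/(-54255 - 394) = 1/(-54649) = -1/54649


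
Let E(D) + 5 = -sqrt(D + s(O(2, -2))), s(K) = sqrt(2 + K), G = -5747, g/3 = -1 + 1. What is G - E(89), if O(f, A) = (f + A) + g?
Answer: -5742 + sqrt(89 + sqrt(2)) ≈ -5732.5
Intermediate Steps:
g = 0 (g = 3*(-1 + 1) = 3*0 = 0)
O(f, A) = A + f (O(f, A) = (f + A) + 0 = (A + f) + 0 = A + f)
E(D) = -5 - sqrt(D + sqrt(2)) (E(D) = -5 - sqrt(D + sqrt(2 + (-2 + 2))) = -5 - sqrt(D + sqrt(2 + 0)) = -5 - sqrt(D + sqrt(2)))
G - E(89) = -5747 - (-5 - sqrt(89 + sqrt(2))) = -5747 + (5 + sqrt(89 + sqrt(2))) = -5742 + sqrt(89 + sqrt(2))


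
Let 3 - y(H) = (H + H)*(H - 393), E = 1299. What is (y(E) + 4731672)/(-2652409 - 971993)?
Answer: -792629/1208134 ≈ -0.65608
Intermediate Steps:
y(H) = 3 - 2*H*(-393 + H) (y(H) = 3 - (H + H)*(H - 393) = 3 - 2*H*(-393 + H))
(y(E) + 4731672)/(-2652409 - 971993) = ((3 - 2*1299² + 786*1299) + 4731672)/(-2652409 - 971993) = ((3 - 2*1687401 + 1021014) + 4731672)/(-3624402) = ((3 - 3374802 + 1021014) + 4731672)*(-1/3624402) = (-2353785 + 4731672)*(-1/3624402) = 2377887*(-1/3624402) = -792629/1208134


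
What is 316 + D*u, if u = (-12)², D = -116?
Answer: -16388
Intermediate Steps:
u = 144
316 + D*u = 316 - 116*144 = 316 - 16704 = -16388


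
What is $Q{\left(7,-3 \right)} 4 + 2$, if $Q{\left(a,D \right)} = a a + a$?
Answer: $226$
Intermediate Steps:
$Q{\left(a,D \right)} = a + a^{2}$ ($Q{\left(a,D \right)} = a^{2} + a = a + a^{2}$)
$Q{\left(7,-3 \right)} 4 + 2 = 7 \left(1 + 7\right) 4 + 2 = 7 \cdot 8 \cdot 4 + 2 = 56 \cdot 4 + 2 = 224 + 2 = 226$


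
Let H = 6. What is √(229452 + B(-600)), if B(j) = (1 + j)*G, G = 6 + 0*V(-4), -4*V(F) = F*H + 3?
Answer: √225858 ≈ 475.25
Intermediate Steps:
V(F) = -¾ - 3*F/2 (V(F) = -(F*6 + 3)/4 = -(6*F + 3)/4 = -(3 + 6*F)/4 = -¾ - 3*F/2)
G = 6 (G = 6 + 0*(-¾ - 3/2*(-4)) = 6 + 0*(-¾ + 6) = 6 + 0*(21/4) = 6 + 0 = 6)
B(j) = 6 + 6*j (B(j) = (1 + j)*6 = 6 + 6*j)
√(229452 + B(-600)) = √(229452 + (6 + 6*(-600))) = √(229452 + (6 - 3600)) = √(229452 - 3594) = √225858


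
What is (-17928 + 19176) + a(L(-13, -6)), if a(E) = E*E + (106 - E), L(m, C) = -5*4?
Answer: 1774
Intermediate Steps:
L(m, C) = -20
a(E) = 106 + E² - E (a(E) = E² + (106 - E) = 106 + E² - E)
(-17928 + 19176) + a(L(-13, -6)) = (-17928 + 19176) + (106 + (-20)² - 1*(-20)) = 1248 + (106 + 400 + 20) = 1248 + 526 = 1774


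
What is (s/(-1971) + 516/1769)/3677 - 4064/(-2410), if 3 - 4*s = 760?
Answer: 104212289357329/61795254514860 ≈ 1.6864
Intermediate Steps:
s = -757/4 (s = ¾ - ¼*760 = ¾ - 190 = -757/4 ≈ -189.25)
(s/(-1971) + 516/1769)/3677 - 4064/(-2410) = (-757/4/(-1971) + 516/1769)/3677 - 4064/(-2410) = (-757/4*(-1/1971) + 516*(1/1769))*(1/3677) - 4064*(-1/2410) = (757/7884 + 516/1769)*(1/3677) + 2032/1205 = (5407277/13946796)*(1/3677) + 2032/1205 = 5407277/51282368892 + 2032/1205 = 104212289357329/61795254514860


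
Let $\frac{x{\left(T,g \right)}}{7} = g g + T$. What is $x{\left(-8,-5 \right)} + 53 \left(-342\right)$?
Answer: $-18007$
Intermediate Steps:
$x{\left(T,g \right)} = 7 T + 7 g^{2}$ ($x{\left(T,g \right)} = 7 \left(g g + T\right) = 7 \left(g^{2} + T\right) = 7 \left(T + g^{2}\right) = 7 T + 7 g^{2}$)
$x{\left(-8,-5 \right)} + 53 \left(-342\right) = \left(7 \left(-8\right) + 7 \left(-5\right)^{2}\right) + 53 \left(-342\right) = \left(-56 + 7 \cdot 25\right) - 18126 = \left(-56 + 175\right) - 18126 = 119 - 18126 = -18007$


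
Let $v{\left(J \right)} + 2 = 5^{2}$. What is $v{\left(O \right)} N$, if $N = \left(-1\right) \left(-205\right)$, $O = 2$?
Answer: $4715$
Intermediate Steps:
$v{\left(J \right)} = 23$ ($v{\left(J \right)} = -2 + 5^{2} = -2 + 25 = 23$)
$N = 205$
$v{\left(O \right)} N = 23 \cdot 205 = 4715$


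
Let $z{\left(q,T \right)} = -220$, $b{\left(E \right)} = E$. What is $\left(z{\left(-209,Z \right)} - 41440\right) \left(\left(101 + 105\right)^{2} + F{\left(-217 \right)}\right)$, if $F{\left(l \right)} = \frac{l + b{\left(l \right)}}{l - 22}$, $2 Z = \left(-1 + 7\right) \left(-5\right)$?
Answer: $- \frac{422542299080}{239} \approx -1.768 \cdot 10^{9}$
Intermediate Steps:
$Z = -15$ ($Z = \frac{\left(-1 + 7\right) \left(-5\right)}{2} = \frac{6 \left(-5\right)}{2} = \frac{1}{2} \left(-30\right) = -15$)
$F{\left(l \right)} = \frac{2 l}{-22 + l}$ ($F{\left(l \right)} = \frac{l + l}{l - 22} = \frac{2 l}{-22 + l}$)
$\left(z{\left(-209,Z \right)} - 41440\right) \left(\left(101 + 105\right)^{2} + F{\left(-217 \right)}\right) = \left(-220 - 41440\right) \left(\left(101 + 105\right)^{2} + 2 \left(-217\right) \frac{1}{-22 - 217}\right) = - 41660 \left(206^{2} + 2 \left(-217\right) \frac{1}{-239}\right) = - 41660 \left(42436 + 2 \left(-217\right) \left(- \frac{1}{239}\right)\right) = - 41660 \left(42436 + \frac{434}{239}\right) = \left(-41660\right) \frac{10142638}{239} = - \frac{422542299080}{239}$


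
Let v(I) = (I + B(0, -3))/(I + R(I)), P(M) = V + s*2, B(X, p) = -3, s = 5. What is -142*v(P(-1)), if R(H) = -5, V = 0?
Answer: -994/5 ≈ -198.80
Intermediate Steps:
P(M) = 10 (P(M) = 0 + 5*2 = 0 + 10 = 10)
v(I) = (-3 + I)/(-5 + I) (v(I) = (I - 3)/(I - 5) = (-3 + I)/(-5 + I))
-142*v(P(-1)) = -142*(-3 + 10)/(-5 + 10) = -142*7/5 = -994/5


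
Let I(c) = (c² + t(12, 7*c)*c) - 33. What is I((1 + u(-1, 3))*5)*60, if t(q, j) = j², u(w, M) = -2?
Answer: -367980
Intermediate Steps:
I(c) = -33 + c² + 49*c³ (I(c) = (c² + (7*c)²*c) - 33 = (c² + (49*c²)*c) - 33 = (c² + 49*c³) - 33 = -33 + c² + 49*c³)
I((1 + u(-1, 3))*5)*60 = (-33 + ((1 - 2)*5)² + 49*((1 - 2)*5)³)*60 = (-33 + (-1*5)² + 49*(-1*5)³)*60 = (-33 + (-5)² + 49*(-5)³)*60 = (-33 + 25 + 49*(-125))*60 = (-33 + 25 - 6125)*60 = -6133*60 = -367980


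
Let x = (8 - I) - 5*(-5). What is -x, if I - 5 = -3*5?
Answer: -43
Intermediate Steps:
I = -10 (I = 5 - 3*5 = 5 - 15 = -10)
x = 43 (x = (8 - 1*(-10)) - 5*(-5) = (8 + 10) + 25 = 18 + 25 = 43)
-x = -1*43 = -43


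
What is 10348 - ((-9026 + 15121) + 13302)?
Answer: -9049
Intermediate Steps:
10348 - ((-9026 + 15121) + 13302) = 10348 - (6095 + 13302) = 10348 - 1*19397 = 10348 - 19397 = -9049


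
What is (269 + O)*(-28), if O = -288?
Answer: 532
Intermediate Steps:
(269 + O)*(-28) = (269 - 288)*(-28) = -19*(-28) = 532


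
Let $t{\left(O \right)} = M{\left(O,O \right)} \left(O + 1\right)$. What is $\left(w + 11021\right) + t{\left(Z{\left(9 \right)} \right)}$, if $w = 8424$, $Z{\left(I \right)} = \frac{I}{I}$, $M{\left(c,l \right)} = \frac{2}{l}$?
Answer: $19449$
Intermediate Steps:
$Z{\left(I \right)} = 1$
$t{\left(O \right)} = \frac{2 \left(1 + O\right)}{O}$ ($t{\left(O \right)} = \frac{2}{O} \left(O + 1\right) = \frac{2}{O} \left(1 + O\right) = \frac{2 \left(1 + O\right)}{O}$)
$\left(w + 11021\right) + t{\left(Z{\left(9 \right)} \right)} = \left(8424 + 11021\right) + \left(2 + \frac{2}{1}\right) = 19445 + \left(2 + 2 \cdot 1\right) = 19445 + \left(2 + 2\right) = 19445 + 4 = 19449$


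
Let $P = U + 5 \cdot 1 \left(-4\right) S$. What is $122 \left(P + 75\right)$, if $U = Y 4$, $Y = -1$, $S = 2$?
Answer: $3782$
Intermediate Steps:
$U = -4$ ($U = \left(-1\right) 4 = -4$)
$P = -44$ ($P = -4 + 5 \cdot 1 \left(-4\right) 2 = -4 + 5 \left(\left(-4\right) 2\right) = -4 + 5 \left(-8\right) = -4 - 40 = -44$)
$122 \left(P + 75\right) = 122 \left(-44 + 75\right) = 122 \cdot 31 = 3782$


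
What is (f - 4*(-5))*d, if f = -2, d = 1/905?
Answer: 18/905 ≈ 0.019890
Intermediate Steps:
d = 1/905 ≈ 0.0011050
(f - 4*(-5))*d = (-2 - 4*(-5))*(1/905) = (-2 + 20)*(1/905) = 18*(1/905) = 18/905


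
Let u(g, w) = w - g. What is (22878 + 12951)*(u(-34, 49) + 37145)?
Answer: 1333842012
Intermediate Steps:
(22878 + 12951)*(u(-34, 49) + 37145) = (22878 + 12951)*((49 - 1*(-34)) + 37145) = 35829*((49 + 34) + 37145) = 35829*(83 + 37145) = 35829*37228 = 1333842012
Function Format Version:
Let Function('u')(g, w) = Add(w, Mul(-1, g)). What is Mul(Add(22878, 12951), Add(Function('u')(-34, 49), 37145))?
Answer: 1333842012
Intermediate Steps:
Mul(Add(22878, 12951), Add(Function('u')(-34, 49), 37145)) = Mul(Add(22878, 12951), Add(Add(49, Mul(-1, -34)), 37145)) = Mul(35829, Add(Add(49, 34), 37145)) = Mul(35829, Add(83, 37145)) = Mul(35829, 37228) = 1333842012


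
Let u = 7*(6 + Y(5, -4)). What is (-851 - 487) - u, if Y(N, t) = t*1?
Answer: -1352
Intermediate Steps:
Y(N, t) = t
u = 14 (u = 7*(6 - 4) = 7*2 = 14)
(-851 - 487) - u = (-851 - 487) - 1*14 = -1338 - 14 = -1352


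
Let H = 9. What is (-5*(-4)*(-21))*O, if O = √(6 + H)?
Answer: -420*√15 ≈ -1626.7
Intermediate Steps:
O = √15 (O = √(6 + 9) = √15 ≈ 3.8730)
(-5*(-4)*(-21))*O = (-5*(-4)*(-21))*√15 = (20*(-21))*√15 = -420*√15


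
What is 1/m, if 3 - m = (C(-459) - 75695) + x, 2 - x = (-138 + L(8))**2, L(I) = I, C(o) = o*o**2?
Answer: 1/96795175 ≈ 1.0331e-8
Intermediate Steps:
C(o) = o**3
x = -16898 (x = 2 - (-138 + 8)**2 = 2 - 1*(-130)**2 = 2 - 1*16900 = 2 - 16900 = -16898)
m = 96795175 (m = 3 - (((-459)**3 - 75695) - 16898) = 3 - ((-96702579 - 75695) - 16898) = 3 - (-96778274 - 16898) = 3 - 1*(-96795172) = 3 + 96795172 = 96795175)
1/m = 1/96795175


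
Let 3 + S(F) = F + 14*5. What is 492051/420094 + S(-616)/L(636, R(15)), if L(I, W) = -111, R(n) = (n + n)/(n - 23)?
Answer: 95083089/15543478 ≈ 6.1172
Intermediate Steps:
R(n) = 2*n/(-23 + n) (R(n) = (2*n)/(-23 + n) = 2*n/(-23 + n))
S(F) = 67 + F (S(F) = -3 + (F + 14*5) = -3 + (F + 70) = -3 + (70 + F) = 67 + F)
492051/420094 + S(-616)/L(636, R(15)) = 492051/420094 + (67 - 616)/(-111) = 492051*(1/420094) - 549*(-1/111) = 492051/420094 + 183/37 = 95083089/15543478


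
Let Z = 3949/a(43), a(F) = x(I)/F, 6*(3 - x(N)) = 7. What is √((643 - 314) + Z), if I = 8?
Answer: √92951 ≈ 304.88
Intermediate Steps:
x(N) = 11/6 (x(N) = 3 - ⅙*7 = 3 - 7/6 = 11/6)
a(F) = 11/(6*F)
Z = 92622 (Z = 3949/(((11/6)/43)) = 3949/(((11/6)*(1/43))) = 3949/(11/258) = 3949*(258/11) = 92622)
√((643 - 314) + Z) = √((643 - 314) + 92622) = √(329 + 92622) = √92951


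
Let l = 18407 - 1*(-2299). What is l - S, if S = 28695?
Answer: -7989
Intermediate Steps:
l = 20706 (l = 18407 + 2299 = 20706)
l - S = 20706 - 1*28695 = 20706 - 28695 = -7989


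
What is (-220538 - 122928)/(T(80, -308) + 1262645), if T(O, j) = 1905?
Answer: -171733/632275 ≈ -0.27161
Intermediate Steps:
(-220538 - 122928)/(T(80, -308) + 1262645) = (-220538 - 122928)/(1905 + 1262645) = -343466/1264550 = -343466*1/1264550 = -171733/632275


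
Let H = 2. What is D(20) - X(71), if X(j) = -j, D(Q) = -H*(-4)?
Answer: 79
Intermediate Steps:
D(Q) = 8 (D(Q) = -2*(-4) = -1*(-8) = 8)
D(20) - X(71) = 8 - (-1)*71 = 8 - 1*(-71) = 8 + 71 = 79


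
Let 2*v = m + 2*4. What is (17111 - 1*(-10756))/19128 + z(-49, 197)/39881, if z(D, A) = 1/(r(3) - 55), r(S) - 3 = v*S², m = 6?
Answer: 4075007075/2797093816 ≈ 1.4569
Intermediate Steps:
v = 7 (v = (6 + 2*4)/2 = (6 + 8)/2 = (½)*14 = 7)
r(S) = 3 + 7*S²
z(D, A) = 1/11 (z(D, A) = 1/((3 + 7*3²) - 55) = 1/((3 + 7*9) - 55) = 1/((3 + 63) - 55) = 1/(66 - 55) = 1/11)
(17111 - 1*(-10756))/19128 + z(-49, 197)/39881 = (17111 - 1*(-10756))/19128 + (1/11)/39881 = (17111 + 10756)*(1/19128) + (1/11)*(1/39881) = 27867*(1/19128) + 1/438691 = 9289/6376 + 1/438691 = 4075007075/2797093816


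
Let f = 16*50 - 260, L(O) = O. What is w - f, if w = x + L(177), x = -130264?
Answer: -130627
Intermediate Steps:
f = 540 (f = 800 - 260 = 540)
w = -130087 (w = -130264 + 177 = -130087)
w - f = -130087 - 1*540 = -130087 - 540 = -130627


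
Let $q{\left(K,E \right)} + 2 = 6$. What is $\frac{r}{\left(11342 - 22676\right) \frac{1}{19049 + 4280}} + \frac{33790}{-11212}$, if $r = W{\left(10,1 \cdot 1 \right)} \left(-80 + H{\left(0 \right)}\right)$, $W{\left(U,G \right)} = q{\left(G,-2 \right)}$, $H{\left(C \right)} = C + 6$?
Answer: $\frac{19260047387}{31769202} \approx 606.25$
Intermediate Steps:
$q{\left(K,E \right)} = 4$ ($q{\left(K,E \right)} = -2 + 6 = 4$)
$H{\left(C \right)} = 6 + C$
$W{\left(U,G \right)} = 4$
$r = -296$ ($r = 4 \left(-80 + \left(6 + 0\right)\right) = 4 \left(-80 + 6\right) = 4 \left(-74\right) = -296$)
$\frac{r}{\left(11342 - 22676\right) \frac{1}{19049 + 4280}} + \frac{33790}{-11212} = - \frac{296}{\left(11342 - 22676\right) \frac{1}{19049 + 4280}} + \frac{33790}{-11212} = - \frac{296}{\left(-11334\right) \frac{1}{23329}} + 33790 \left(- \frac{1}{11212}\right) = - \frac{296}{\left(-11334\right) \frac{1}{23329}} - \frac{16895}{5606} = - \frac{296}{- \frac{11334}{23329}} - \frac{16895}{5606} = \left(-296\right) \left(- \frac{23329}{11334}\right) - \frac{16895}{5606} = \frac{3452692}{5667} - \frac{16895}{5606} = \frac{19260047387}{31769202}$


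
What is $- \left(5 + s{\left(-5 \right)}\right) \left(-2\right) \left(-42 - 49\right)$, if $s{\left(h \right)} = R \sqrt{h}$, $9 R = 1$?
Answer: $-910 - \frac{182 i \sqrt{5}}{9} \approx -910.0 - 45.218 i$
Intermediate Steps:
$R = \frac{1}{9}$ ($R = \frac{1}{9} \cdot 1 = \frac{1}{9} \approx 0.11111$)
$s{\left(h \right)} = \frac{\sqrt{h}}{9}$
$- \left(5 + s{\left(-5 \right)}\right) \left(-2\right) \left(-42 - 49\right) = - \left(5 + \frac{\sqrt{-5}}{9}\right) \left(-2\right) \left(-42 - 49\right) = - \left(5 + \frac{i \sqrt{5}}{9}\right) \left(-2\right) \left(-91\right) = - \left(-10 - \frac{2 i \sqrt{5}}{9}\right) \left(-91\right) = - (910 + \frac{182 i \sqrt{5}}{9}) = -910 - \frac{182 i \sqrt{5}}{9}$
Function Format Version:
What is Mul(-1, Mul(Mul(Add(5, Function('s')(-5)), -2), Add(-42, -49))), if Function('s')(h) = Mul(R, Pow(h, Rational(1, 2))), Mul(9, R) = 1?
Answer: Add(-910, Mul(Rational(-182, 9), I, Pow(5, Rational(1, 2)))) ≈ Add(-910.00, Mul(-45.218, I))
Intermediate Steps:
R = Rational(1, 9) (R = Mul(Rational(1, 9), 1) = Rational(1, 9) ≈ 0.11111)
Function('s')(h) = Mul(Rational(1, 9), Pow(h, Rational(1, 2)))
Mul(-1, Mul(Mul(Add(5, Function('s')(-5)), -2), Add(-42, -49))) = Mul(-1, Mul(Mul(Add(5, Mul(Rational(1, 9), Pow(-5, Rational(1, 2)))), -2), Add(-42, -49))) = Mul(-1, Mul(Mul(Add(5, Mul(Rational(1, 9), Mul(I, Pow(5, Rational(1, 2))))), -2), -91)) = Mul(-1, Mul(Mul(Add(5, Mul(Rational(1, 9), I, Pow(5, Rational(1, 2)))), -2), -91)) = Mul(-1, Mul(Add(-10, Mul(Rational(-2, 9), I, Pow(5, Rational(1, 2)))), -91)) = Mul(-1, Add(910, Mul(Rational(182, 9), I, Pow(5, Rational(1, 2))))) = Add(-910, Mul(Rational(-182, 9), I, Pow(5, Rational(1, 2))))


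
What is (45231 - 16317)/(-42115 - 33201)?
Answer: -14457/37658 ≈ -0.38390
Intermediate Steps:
(45231 - 16317)/(-42115 - 33201) = 28914/(-75316) = 28914*(-1/75316) = -14457/37658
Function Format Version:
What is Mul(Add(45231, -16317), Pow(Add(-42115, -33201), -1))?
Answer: Rational(-14457, 37658) ≈ -0.38390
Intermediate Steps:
Mul(Add(45231, -16317), Pow(Add(-42115, -33201), -1)) = Mul(28914, Pow(-75316, -1)) = Mul(28914, Rational(-1, 75316)) = Rational(-14457, 37658)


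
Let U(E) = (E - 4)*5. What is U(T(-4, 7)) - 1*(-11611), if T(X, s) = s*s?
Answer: 11836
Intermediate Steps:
T(X, s) = s²
U(E) = -20 + 5*E (U(E) = (-4 + E)*5 = -20 + 5*E)
U(T(-4, 7)) - 1*(-11611) = (-20 + 5*7²) - 1*(-11611) = (-20 + 5*49) + 11611 = (-20 + 245) + 11611 = 225 + 11611 = 11836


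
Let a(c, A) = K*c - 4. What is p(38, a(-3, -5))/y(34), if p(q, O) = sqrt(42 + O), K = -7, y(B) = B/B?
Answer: sqrt(59) ≈ 7.6811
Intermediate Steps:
y(B) = 1
a(c, A) = -4 - 7*c (a(c, A) = -7*c - 4 = -4 - 7*c)
p(38, a(-3, -5))/y(34) = sqrt(42 + (-4 - 7*(-3)))/1 = sqrt(42 + (-4 + 21))*1 = sqrt(42 + 17)*1 = sqrt(59)*1 = sqrt(59)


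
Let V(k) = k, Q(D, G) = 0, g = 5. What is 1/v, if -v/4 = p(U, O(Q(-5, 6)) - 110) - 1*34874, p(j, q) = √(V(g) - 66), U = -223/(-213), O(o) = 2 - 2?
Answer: 17437/2432391874 + I*√61/4864783748 ≈ 7.1687e-6 + 1.6055e-9*I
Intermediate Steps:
O(o) = 0
U = 223/213 (U = -223*(-1/213) = 223/213 ≈ 1.0469)
p(j, q) = I*√61 (p(j, q) = √(5 - 66) = √(-61) = I*√61)
v = 139496 - 4*I*√61 (v = -4*(I*√61 - 1*34874) = -4*(I*√61 - 34874) = -4*(-34874 + I*√61) = 139496 - 4*I*√61 ≈ 1.395e+5 - 31.241*I)
1/v = 1/(139496 - 4*I*√61)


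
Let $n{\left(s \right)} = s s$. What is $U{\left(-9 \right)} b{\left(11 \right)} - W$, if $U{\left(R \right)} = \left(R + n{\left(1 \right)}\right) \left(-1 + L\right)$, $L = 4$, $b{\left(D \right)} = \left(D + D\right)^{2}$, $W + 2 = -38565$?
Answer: $26951$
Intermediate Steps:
$W = -38567$ ($W = -2 - 38565 = -38567$)
$n{\left(s \right)} = s^{2}$
$b{\left(D \right)} = 4 D^{2}$ ($b{\left(D \right)} = \left(2 D\right)^{2} = 4 D^{2}$)
$U{\left(R \right)} = 3 + 3 R$ ($U{\left(R \right)} = \left(R + 1^{2}\right) \left(-1 + 4\right) = \left(R + 1\right) 3 = \left(1 + R\right) 3 = 3 + 3 R$)
$U{\left(-9 \right)} b{\left(11 \right)} - W = \left(3 + 3 \left(-9\right)\right) 4 \cdot 11^{2} - -38567 = \left(3 - 27\right) 4 \cdot 121 + 38567 = \left(-24\right) 484 + 38567 = -11616 + 38567 = 26951$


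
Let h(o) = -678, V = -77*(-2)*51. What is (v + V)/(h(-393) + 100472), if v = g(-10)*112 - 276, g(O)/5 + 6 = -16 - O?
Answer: 429/49897 ≈ 0.0085977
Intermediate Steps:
g(O) = -110 - 5*O (g(O) = -30 + 5*(-16 - O) = -30 + (-80 - 5*O) = -110 - 5*O)
V = 7854 (V = 154*51 = 7854)
v = -6996 (v = (-110 - 5*(-10))*112 - 276 = (-110 + 50)*112 - 276 = -60*112 - 276 = -6720 - 276 = -6996)
(v + V)/(h(-393) + 100472) = (-6996 + 7854)/(-678 + 100472) = 858/99794 = 858*(1/99794) = 429/49897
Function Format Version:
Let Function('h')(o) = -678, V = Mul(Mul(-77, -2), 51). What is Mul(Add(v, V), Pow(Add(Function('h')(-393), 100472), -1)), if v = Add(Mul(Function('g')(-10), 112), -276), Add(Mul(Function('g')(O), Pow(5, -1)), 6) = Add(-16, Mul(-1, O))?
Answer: Rational(429, 49897) ≈ 0.0085977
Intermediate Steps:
Function('g')(O) = Add(-110, Mul(-5, O)) (Function('g')(O) = Add(-30, Mul(5, Add(-16, Mul(-1, O)))) = Add(-30, Add(-80, Mul(-5, O))) = Add(-110, Mul(-5, O)))
V = 7854 (V = Mul(154, 51) = 7854)
v = -6996 (v = Add(Mul(Add(-110, Mul(-5, -10)), 112), -276) = Add(Mul(Add(-110, 50), 112), -276) = Add(Mul(-60, 112), -276) = Add(-6720, -276) = -6996)
Mul(Add(v, V), Pow(Add(Function('h')(-393), 100472), -1)) = Mul(Add(-6996, 7854), Pow(Add(-678, 100472), -1)) = Mul(858, Pow(99794, -1)) = Mul(858, Rational(1, 99794)) = Rational(429, 49897)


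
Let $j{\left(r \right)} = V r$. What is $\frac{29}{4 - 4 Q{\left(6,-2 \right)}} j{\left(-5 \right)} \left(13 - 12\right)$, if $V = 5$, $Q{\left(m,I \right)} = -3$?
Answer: $- \frac{725}{16} \approx -45.313$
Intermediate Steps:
$j{\left(r \right)} = 5 r$
$\frac{29}{4 - 4 Q{\left(6,-2 \right)}} j{\left(-5 \right)} \left(13 - 12\right) = \frac{29}{4 - -12} \cdot 5 \left(-5\right) \left(13 - 12\right) = \frac{29}{4 + 12} \left(-25\right) 1 = \frac{29}{16} \left(-25\right) 1 = \left(- \frac{725}{16}\right) 1 = - \frac{725}{16}$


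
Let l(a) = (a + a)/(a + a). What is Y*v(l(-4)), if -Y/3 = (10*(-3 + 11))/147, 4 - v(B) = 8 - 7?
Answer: -240/49 ≈ -4.8980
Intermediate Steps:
l(a) = 1 (l(a) = (2*a)/((2*a)) = (2*a)*(1/(2*a)) = 1)
v(B) = 3 (v(B) = 4 - (8 - 7) = 4 - 1*1 = 4 - 1 = 3)
Y = -80/49 (Y = -3*10*(-3 + 11)/147 = -3*10*8/147 = -240/147 = -3*80/147 = -80/49 ≈ -1.6327)
Y*v(l(-4)) = -80/49*3 = -240/49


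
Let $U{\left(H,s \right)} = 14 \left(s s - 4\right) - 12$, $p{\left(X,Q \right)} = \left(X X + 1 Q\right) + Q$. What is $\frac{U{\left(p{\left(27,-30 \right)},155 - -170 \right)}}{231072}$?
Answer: $\frac{246447}{38512} \approx 6.3992$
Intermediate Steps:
$p{\left(X,Q \right)} = X^{2} + 2 Q$ ($p{\left(X,Q \right)} = \left(X^{2} + Q\right) + Q = \left(Q + X^{2}\right) + Q = X^{2} + 2 Q$)
$U{\left(H,s \right)} = -68 + 14 s^{2}$ ($U{\left(H,s \right)} = 14 \left(s^{2} - 4\right) - 12 = 14 \left(-4 + s^{2}\right) - 12 = \left(-56 + 14 s^{2}\right) - 12 = -68 + 14 s^{2}$)
$\frac{U{\left(p{\left(27,-30 \right)},155 - -170 \right)}}{231072} = \frac{-68 + 14 \left(155 - -170\right)^{2}}{231072} = \left(-68 + 14 \left(155 + 170\right)^{2}\right) \frac{1}{231072} = \left(-68 + 14 \cdot 325^{2}\right) \frac{1}{231072} = \left(-68 + 14 \cdot 105625\right) \frac{1}{231072} = \left(-68 + 1478750\right) \frac{1}{231072} = 1478682 \cdot \frac{1}{231072} = \frac{246447}{38512}$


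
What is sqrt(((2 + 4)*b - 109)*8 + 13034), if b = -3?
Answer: sqrt(12018) ≈ 109.63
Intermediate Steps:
sqrt(((2 + 4)*b - 109)*8 + 13034) = sqrt(((2 + 4)*(-3) - 109)*8 + 13034) = sqrt((6*(-3) - 109)*8 + 13034) = sqrt((-18 - 109)*8 + 13034) = sqrt(-127*8 + 13034) = sqrt(-1016 + 13034) = sqrt(12018)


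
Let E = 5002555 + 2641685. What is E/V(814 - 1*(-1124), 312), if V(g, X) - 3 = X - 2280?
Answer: -509616/131 ≈ -3890.2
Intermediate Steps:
V(g, X) = -2277 + X (V(g, X) = 3 + (X - 2280) = 3 + (-2280 + X) = -2277 + X)
E = 7644240
E/V(814 - 1*(-1124), 312) = 7644240/(-2277 + 312) = 7644240/(-1965) = 7644240*(-1/1965) = -509616/131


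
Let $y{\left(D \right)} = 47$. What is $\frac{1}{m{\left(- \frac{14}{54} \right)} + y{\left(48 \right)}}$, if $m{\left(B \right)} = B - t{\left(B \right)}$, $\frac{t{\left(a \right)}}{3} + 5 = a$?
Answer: $\frac{27}{1688} \approx 0.015995$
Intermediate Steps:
$t{\left(a \right)} = -15 + 3 a$
$m{\left(B \right)} = 15 - 2 B$ ($m{\left(B \right)} = B - \left(-15 + 3 B\right) = 15 - 2 B$)
$\frac{1}{m{\left(- \frac{14}{54} \right)} + y{\left(48 \right)}} = \frac{1}{\left(15 - 2 \left(- \frac{14}{54}\right)\right) + 47} = \frac{1}{\left(15 - 2 \left(\left(-14\right) \frac{1}{54}\right)\right) + 47} = \frac{1}{\left(15 - - \frac{14}{27}\right) + 47} = \frac{1}{\left(15 + \frac{14}{27}\right) + 47} = \frac{1}{\frac{419}{27} + 47} = \frac{1}{\frac{1688}{27}} = \frac{27}{1688}$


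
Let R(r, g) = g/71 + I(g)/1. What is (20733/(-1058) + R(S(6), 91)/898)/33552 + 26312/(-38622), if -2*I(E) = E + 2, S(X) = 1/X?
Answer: -9933779108348807/14568749479071936 ≈ -0.68186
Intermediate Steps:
I(E) = -1 - E/2 (I(E) = -(E + 2)/2 = -(2 + E)/2 = -1 - E/2)
R(r, g) = -1 - 69*g/142 (R(r, g) = g/71 + (-1 - g/2)/1 = g*(1/71) + (-1 - g/2)*1 = g/71 + (-1 - g/2) = -1 - 69*g/142)
(20733/(-1058) + R(S(6), 91)/898)/33552 + 26312/(-38622) = (20733/(-1058) + (-1 - 69/142*91)/898)/33552 + 26312/(-38622) = (20733*(-1/1058) + (-1 - 6279/142)*(1/898))*(1/33552) + 26312*(-1/38622) = (-20733/1058 - 6421/142*1/898)*(1/33552) - 13156/19311 = (-20733/1058 - 6421/127516)*(1/33552) - 13156/19311 = -1325291323/67455964*1/33552 - 13156/19311 = -1325291323/2263282504128 - 13156/19311 = -9933779108348807/14568749479071936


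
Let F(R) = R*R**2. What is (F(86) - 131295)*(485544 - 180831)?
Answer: 153807238593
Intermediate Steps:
F(R) = R**3
(F(86) - 131295)*(485544 - 180831) = (86**3 - 131295)*(485544 - 180831) = (636056 - 131295)*304713 = 504761*304713 = 153807238593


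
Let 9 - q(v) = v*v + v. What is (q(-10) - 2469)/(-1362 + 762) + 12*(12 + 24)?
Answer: 1745/4 ≈ 436.25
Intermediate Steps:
q(v) = 9 - v - v² (q(v) = 9 - (v*v + v) = 9 - (v² + v) = 9 - (v + v²) = 9 + (-v - v²) = 9 - v - v²)
(q(-10) - 2469)/(-1362 + 762) + 12*(12 + 24) = ((9 - 1*(-10) - 1*(-10)²) - 2469)/(-1362 + 762) + 12*(12 + 24) = ((9 + 10 - 1*100) - 2469)/(-600) + 12*36 = ((9 + 10 - 100) - 2469)*(-1/600) + 432 = (-81 - 2469)*(-1/600) + 432 = -2550*(-1/600) + 432 = 17/4 + 432 = 1745/4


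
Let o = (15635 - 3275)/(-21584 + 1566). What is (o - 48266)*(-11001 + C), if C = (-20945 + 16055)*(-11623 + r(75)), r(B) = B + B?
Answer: -27098062420690206/10009 ≈ -2.7074e+12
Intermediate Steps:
r(B) = 2*B
o = -6180/10009 (o = 12360/(-20018) = 12360*(-1/20018) = -6180/10009 ≈ -0.61744)
C = 56102970 (C = (-20945 + 16055)*(-11623 + 2*75) = -4890*(-11623 + 150) = -4890*(-11473) = 56102970)
(o - 48266)*(-11001 + C) = (-6180/10009 - 48266)*(-11001 + 56102970) = -483100574/10009*56091969 = -27098062420690206/10009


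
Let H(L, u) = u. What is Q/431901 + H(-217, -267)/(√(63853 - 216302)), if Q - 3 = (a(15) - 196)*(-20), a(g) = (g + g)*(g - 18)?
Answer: 5723/431901 + 267*I*√152449/152449 ≈ 0.013251 + 0.68383*I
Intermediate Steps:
a(g) = 2*g*(-18 + g) (a(g) = (2*g)*(-18 + g) = 2*g*(-18 + g))
Q = 5723 (Q = 3 + (2*15*(-18 + 15) - 196)*(-20) = 3 + (2*15*(-3) - 196)*(-20) = 3 + (-90 - 196)*(-20) = 3 - 286*(-20) = 3 + 5720 = 5723)
Q/431901 + H(-217, -267)/(√(63853 - 216302)) = 5723/431901 - 267/√(63853 - 216302) = 5723*(1/431901) - 267*(-I*√152449/152449) = 5723/431901 - 267*(-I*√152449/152449) = 5723/431901 - (-267)*I*√152449/152449 = 5723/431901 + 267*I*√152449/152449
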